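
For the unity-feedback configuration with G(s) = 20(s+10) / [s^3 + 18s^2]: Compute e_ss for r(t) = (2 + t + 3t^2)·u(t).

Lowest-order denominator term is 18s^2, so the open loop has 2 poles at the origin → type 2 system. Taking each input component in turn:
  • 2: tracked with zero error.
  • t: tracked with zero error.
  • 3t^2: e_ss = 6/K_a with K_a=100/9 → 0.54.
Total e_ss = 0.54.

0.54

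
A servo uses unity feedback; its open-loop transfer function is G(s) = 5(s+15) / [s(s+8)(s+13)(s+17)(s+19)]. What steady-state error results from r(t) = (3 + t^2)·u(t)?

infinity

One free integrator in G(s): this is a type 1 system. Taking each input component in turn:
  • 3: tracked with zero error.
  • t^2: a type-1 system cannot track it, e_ss → ∞.
The unbounded component dominates.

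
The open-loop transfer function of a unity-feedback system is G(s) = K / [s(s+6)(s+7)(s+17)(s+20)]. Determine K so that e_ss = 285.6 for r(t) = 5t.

250

One free integrator in G(s): this is a type 1 system.
K_v = lim_{s→0} s·G(s) = K / (6·7·17·20) = (1/14280)·K.
e_ss = 5/K_v = 285.6 ⇒ K_v = 25/1428 ⇒ K = (25/1428)/(1/14280) = 250.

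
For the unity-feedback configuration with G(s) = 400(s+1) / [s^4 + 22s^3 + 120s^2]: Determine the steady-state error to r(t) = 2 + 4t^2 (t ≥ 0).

2.4

Factoring s^2 from the denominator leaves a polynomial with constant term 120, so the system is type 2. Taking each input component in turn:
  • 2: tracked with zero error.
  • 4t^2: e_ss = 8/K_a with K_a=10/3 → 2.4.
Total e_ss = 2.4.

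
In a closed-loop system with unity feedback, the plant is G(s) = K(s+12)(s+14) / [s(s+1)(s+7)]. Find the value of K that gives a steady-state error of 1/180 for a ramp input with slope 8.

System type = 1 (one pole at s=0).
K_v = lim_{s→0} s·G(s) = K·12·14 / (1·7) = 24·K.
e_ss = 8/K_v = 1/180 ⇒ K_v = 1440 ⇒ K = 1440/24 = 60.

60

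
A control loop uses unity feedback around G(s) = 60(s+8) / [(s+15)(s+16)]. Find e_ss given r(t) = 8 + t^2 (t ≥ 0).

infinity

No free integrators in G(s): this is a type 0 system. By superposition:
  • 8: e_ss = 8/(1+K_p) with K_p=2 → 8/3.
  • t^2: a type-0 system cannot track it, e_ss → ∞.
The unbounded component dominates.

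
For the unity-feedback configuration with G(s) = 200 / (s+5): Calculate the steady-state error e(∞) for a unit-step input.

System type = 0 (no poles at s=0).
K_p = lim_{s→0} G(s) = 200 / (5) = 40.
e_ss = 1/(1 + K_p) = 1/41.

1/41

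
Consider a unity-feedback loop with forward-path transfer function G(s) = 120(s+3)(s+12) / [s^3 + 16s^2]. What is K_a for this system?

The denominator has no term below 16s^2 — 2 poles at s=0, type 2.
K_a = lim_{s→0} s^2·G(s) = 120·3·12 / 16 = 270.

270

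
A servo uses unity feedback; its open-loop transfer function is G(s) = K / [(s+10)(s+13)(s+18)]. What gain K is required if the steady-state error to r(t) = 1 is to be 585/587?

No free integrators in G(s): this is a type 0 system.
K_p = lim_{s→0} G(s) = K / (10·13·18) = (1/2340)·K.
e_ss = 1/(1 + K_p) = 585/587 ⇒ 1 + (1/2340)·K = 587/585 ⇒ K = 8.

8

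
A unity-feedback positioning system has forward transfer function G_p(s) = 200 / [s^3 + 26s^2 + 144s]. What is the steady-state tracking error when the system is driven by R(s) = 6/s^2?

The denominator has no term below 144s — 1 pole at s=0, type 1.
K_v = lim_{s→0} s·G_p(s) = 200 / 144 = 25/18.
e_ss = 6/K_v = 6/(25/18) = 4.32.

4.32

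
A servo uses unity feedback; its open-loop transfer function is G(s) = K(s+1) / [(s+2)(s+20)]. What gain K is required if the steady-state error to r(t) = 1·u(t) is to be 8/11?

15

No free integrators in G(s): this is a type 0 system.
K_p = lim_{s→0} G(s) = K·1 / (2·20) = 0.025·K.
e_ss = 1/(1 + K_p) = 8/11 ⇒ 1 + 0.025·K = 1.375 ⇒ K = 15.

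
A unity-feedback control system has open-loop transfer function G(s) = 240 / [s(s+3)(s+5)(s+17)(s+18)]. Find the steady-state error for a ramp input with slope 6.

System type = 1 (one pole at s=0).
K_v = lim_{s→0} s·G(s) = 240 / (3·5·17·18) = 8/153.
e_ss = 6/K_v = 6/(8/153) = 114.75.

114.75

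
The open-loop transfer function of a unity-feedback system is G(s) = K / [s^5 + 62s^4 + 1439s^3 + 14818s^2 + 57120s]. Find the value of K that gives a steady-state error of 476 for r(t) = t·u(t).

Factoring s from the denominator leaves a polynomial with constant term 57120, so the system is type 1.
K_v = lim_{s→0} s·G(s) = K / 57120 = (1/57120)·K.
e_ss = 1/K_v = 476 ⇒ K_v = 1/476 ⇒ K = (1/476)/(1/57120) = 120.

120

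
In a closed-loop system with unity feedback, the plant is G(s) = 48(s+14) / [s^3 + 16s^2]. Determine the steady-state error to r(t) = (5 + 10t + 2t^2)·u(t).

The denominator has no term below 16s^2 — 2 poles at s=0, type 2. By superposition:
  • 5: tracked with zero error.
  • 10t: tracked with zero error.
  • 2t^2: e_ss = 4/K_a with K_a=42 → 2/21.
Total e_ss = 2/21.

2/21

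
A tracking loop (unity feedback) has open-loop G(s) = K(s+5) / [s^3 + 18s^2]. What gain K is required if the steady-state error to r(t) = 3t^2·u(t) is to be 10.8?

2

Lowest-order denominator term is 18s^2, so the open loop has 2 poles at the origin → type 2 system.
K_a = lim_{s→0} s^2·G(s) = K·5 / 18 = (5/18)·K.
e_ss = 6/K_a = 10.8 ⇒ K_a = 5/9 ⇒ K = (5/9)/(5/18) = 2.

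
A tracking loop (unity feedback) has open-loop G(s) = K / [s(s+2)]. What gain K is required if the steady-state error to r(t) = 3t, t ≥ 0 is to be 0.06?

One free integrator in G(s): this is a type 1 system.
K_v = lim_{s→0} s·G(s) = K / (2) = 0.5·K.
e_ss = 3/K_v = 0.06 ⇒ K_v = 50 ⇒ K = 50/0.5 = 100.

100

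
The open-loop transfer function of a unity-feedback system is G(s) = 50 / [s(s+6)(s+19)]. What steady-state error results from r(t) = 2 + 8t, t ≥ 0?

18.24

The open loop has one pole at the origin → type 1 system. By superposition:
  • 2: tracked with zero error.
  • 8t: e_ss = 8/K_v with K_v=25/57 → 18.24.
Total e_ss = 18.24.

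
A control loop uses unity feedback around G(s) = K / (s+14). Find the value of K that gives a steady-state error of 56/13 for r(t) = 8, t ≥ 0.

12

G(s) has no factors of s in the denominator, so the system is type 0.
K_p = lim_{s→0} G(s) = K / (14) = (1/14)·K.
e_ss = 8/(1 + K_p) = 56/13 ⇒ 1 + (1/14)·K = 13/7 ⇒ K = 12.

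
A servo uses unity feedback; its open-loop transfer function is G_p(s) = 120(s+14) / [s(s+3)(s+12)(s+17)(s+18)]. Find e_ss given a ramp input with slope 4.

918/35

System type = 1 (one pole at s=0).
K_v = lim_{s→0} s·G_p(s) = 120·14 / (3·12·17·18) = 70/459.
e_ss = 4/K_v = 4/(70/459) = 918/35.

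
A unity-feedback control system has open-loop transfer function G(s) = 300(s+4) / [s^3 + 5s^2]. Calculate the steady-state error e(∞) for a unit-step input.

Lowest-order denominator term is 5s^2, so the open loop has 2 poles at the origin → type 2 system.
A type-2 system has K_p = ∞, so it tracks a step input with zero steady-state error.

0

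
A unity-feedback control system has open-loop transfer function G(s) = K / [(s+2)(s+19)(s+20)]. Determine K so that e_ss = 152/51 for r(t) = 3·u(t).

The open loop has no poles at the origin → type 0 system.
K_p = lim_{s→0} G(s) = K / (2·19·20) = (1/760)·K.
e_ss = 3/(1 + K_p) = 152/51 ⇒ 1 + (1/760)·K = 153/152 ⇒ K = 5.

5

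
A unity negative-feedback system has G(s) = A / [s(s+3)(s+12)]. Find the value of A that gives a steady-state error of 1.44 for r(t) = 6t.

150

The open loop has one pole at the origin → type 1 system.
K_v = lim_{s→0} s·G(s) = A / (3·12) = (1/36)·A.
e_ss = 6/K_v = 1.44 ⇒ K_v = 25/6 ⇒ A = (25/6)/(1/36) = 150.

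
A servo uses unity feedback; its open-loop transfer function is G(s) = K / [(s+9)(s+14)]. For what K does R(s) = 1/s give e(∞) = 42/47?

15

G(s) has no factors of s in the denominator, so the system is type 0.
K_p = lim_{s→0} G(s) = K / (9·14) = (1/126)·K.
e_ss = 1/(1 + K_p) = 42/47 ⇒ 1 + (1/126)·K = 47/42 ⇒ K = 15.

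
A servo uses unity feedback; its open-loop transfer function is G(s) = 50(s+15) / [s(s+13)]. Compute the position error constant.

infinity

K_p = lim_{s→0} G(s); with 1 pole at the origin the limit diverges, so K_p = ∞.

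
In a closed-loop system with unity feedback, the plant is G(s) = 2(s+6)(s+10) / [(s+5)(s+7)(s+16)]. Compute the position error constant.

System type = 0 (no poles at s=0).
K_p = lim_{s→0} G(s) = 2·6·10 / (5·7·16) = 3/14.

3/14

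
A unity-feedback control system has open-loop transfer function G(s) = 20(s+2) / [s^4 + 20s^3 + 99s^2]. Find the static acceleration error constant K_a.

Lowest-order denominator term is 99s^2, so the open loop has 2 poles at the origin → type 2 system.
K_a = lim_{s→0} s^2·G(s) = 20·2 / 99 = 40/99.

40/99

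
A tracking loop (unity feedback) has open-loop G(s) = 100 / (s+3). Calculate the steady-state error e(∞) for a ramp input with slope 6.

infinity

G(s) has no factors of s in the denominator, so the system is type 0.
For a type-0 system K_v = 0, so e_ss to a ramp input is unbounded.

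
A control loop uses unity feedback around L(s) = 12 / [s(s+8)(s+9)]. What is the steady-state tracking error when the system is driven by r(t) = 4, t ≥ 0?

0

System type = 1 (one pole at s=0).
A type-1 system has K_p = ∞, so it tracks a step input with zero steady-state error.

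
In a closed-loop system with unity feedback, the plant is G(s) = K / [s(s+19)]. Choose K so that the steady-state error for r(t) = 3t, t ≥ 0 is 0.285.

200

One free integrator in G(s): this is a type 1 system.
K_v = lim_{s→0} s·G(s) = K / (19) = (1/19)·K.
e_ss = 3/K_v = 0.285 ⇒ K_v = 200/19 ⇒ K = (200/19)/(1/19) = 200.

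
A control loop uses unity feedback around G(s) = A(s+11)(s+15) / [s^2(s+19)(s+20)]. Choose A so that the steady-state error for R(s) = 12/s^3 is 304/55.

5

Two free integrators in G(s): this is a type 2 system.
K_a = lim_{s→0} s^2·G(s) = A·11·15 / (19·20) = (33/76)·A.
e_ss = 12/K_a = 304/55 ⇒ K_a = 165/76 ⇒ A = (165/76)/(33/76) = 5.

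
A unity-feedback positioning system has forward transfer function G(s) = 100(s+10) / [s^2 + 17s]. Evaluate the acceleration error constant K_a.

0

Lowest-order denominator term is 17s, so the open loop has 1 pole at the origin → type 1 system.
K_a = lim_{s→0} s^2·G(s) = 0 (the extra factor of s kills the finite limit).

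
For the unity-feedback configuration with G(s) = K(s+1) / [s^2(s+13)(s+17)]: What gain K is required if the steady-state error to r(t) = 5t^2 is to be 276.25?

8

The open loop has two poles at the origin → type 2 system.
K_a = lim_{s→0} s^2·G(s) = K·1 / (13·17) = (1/221)·K.
e_ss = 10/K_a = 276.25 ⇒ K_a = 8/221 ⇒ K = (8/221)/(1/221) = 8.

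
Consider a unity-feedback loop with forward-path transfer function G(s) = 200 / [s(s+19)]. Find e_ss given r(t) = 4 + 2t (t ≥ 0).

0.19

The open loop has one pole at the origin → type 1 system. Taking each input component in turn:
  • 4: tracked with zero error.
  • 2t: e_ss = 2/K_v with K_v=200/19 → 0.19.
Total e_ss = 0.19.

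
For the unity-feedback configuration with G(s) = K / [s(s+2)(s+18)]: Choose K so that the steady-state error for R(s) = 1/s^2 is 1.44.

One free integrator in G(s): this is a type 1 system.
K_v = lim_{s→0} s·G(s) = K / (2·18) = (1/36)·K.
e_ss = 1/K_v = 1.44 ⇒ K_v = 25/36 ⇒ K = (25/36)/(1/36) = 25.

25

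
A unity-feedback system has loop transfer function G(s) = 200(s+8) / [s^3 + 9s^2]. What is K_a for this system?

1600/9

The denominator has no term below 9s^2 — 2 poles at s=0, type 2.
K_a = lim_{s→0} s^2·G(s) = 200·8 / 9 = 1600/9.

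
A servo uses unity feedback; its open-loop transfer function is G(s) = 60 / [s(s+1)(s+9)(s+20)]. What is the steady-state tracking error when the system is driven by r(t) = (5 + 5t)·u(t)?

15

G(s) has one factor of s in the denominator, so the system is type 1. By superposition:
  • 5: tracked with zero error.
  • 5t: e_ss = 5/K_v with K_v=1/3 → 15.
Total e_ss = 15.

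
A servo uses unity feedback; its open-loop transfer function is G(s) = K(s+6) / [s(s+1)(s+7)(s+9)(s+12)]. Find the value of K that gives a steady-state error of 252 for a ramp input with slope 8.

One free integrator in G(s): this is a type 1 system.
K_v = lim_{s→0} s·G(s) = K·6 / (1·7·9·12) = (1/126)·K.
e_ss = 8/K_v = 252 ⇒ K_v = 2/63 ⇒ K = (2/63)/(1/126) = 4.

4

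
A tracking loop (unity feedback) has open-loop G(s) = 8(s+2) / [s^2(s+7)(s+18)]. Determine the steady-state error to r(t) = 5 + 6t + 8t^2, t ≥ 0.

126

G(s) has two factors of s in the denominator, so the system is type 2. By superposition:
  • 5: tracked with zero error.
  • 6t: tracked with zero error.
  • 8t^2: e_ss = 16/K_a with K_a=8/63 → 126.
Total e_ss = 126.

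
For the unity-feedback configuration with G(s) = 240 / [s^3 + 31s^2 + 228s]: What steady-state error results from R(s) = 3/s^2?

The denominator has no term below 228s — 1 pole at s=0, type 1.
K_v = lim_{s→0} s·G(s) = 240 / 228 = 20/19.
e_ss = 3/K_v = 3/(20/19) = 2.85.

2.85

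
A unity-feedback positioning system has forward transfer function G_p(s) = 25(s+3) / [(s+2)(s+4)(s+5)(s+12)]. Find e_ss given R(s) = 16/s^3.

infinity

The open loop has no poles at the origin → type 0 system.
For a type-0 system K_a = 0, so e_ss to a parabolic input is unbounded.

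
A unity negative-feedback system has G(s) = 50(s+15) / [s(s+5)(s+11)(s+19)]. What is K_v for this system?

150/209

System type = 1 (one pole at s=0).
K_v = lim_{s→0} s·G(s) = 50·15 / (5·11·19) = 150/209.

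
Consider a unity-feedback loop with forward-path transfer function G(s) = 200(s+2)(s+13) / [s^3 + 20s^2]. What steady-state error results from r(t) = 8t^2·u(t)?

4/65

Factoring s^2 from the denominator leaves a polynomial with constant term 20, so the system is type 2.
K_a = lim_{s→0} s^2·G(s) = 200·2·13 / 20 = 260.
r(t) = 8t^2 gives R(s) = 16/s^3.
e_ss = 16/K_a = 16/260 = 4/65.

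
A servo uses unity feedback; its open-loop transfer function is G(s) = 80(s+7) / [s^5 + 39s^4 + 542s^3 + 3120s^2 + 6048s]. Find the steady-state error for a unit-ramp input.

10.8

Lowest-order denominator term is 6048s, so the open loop has 1 pole at the origin → type 1 system.
K_v = lim_{s→0} s·G(s) = 80·7 / 6048 = 5/54.
e_ss = 1/K_v = 1/(5/54) = 10.8.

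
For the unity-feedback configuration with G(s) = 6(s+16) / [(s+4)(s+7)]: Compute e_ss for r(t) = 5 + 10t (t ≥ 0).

infinity

No free integrators in G(s): this is a type 0 system. Treating each term separately:
  • 5: e_ss = 5/(1+K_p) with K_p=24/7 → 35/31.
  • 10t: a type-0 system cannot track it, e_ss → ∞.
The unbounded component dominates.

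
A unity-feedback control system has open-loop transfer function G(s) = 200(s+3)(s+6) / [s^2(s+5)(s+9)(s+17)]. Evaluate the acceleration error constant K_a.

G(s) has two factors of s in the denominator, so the system is type 2.
K_a = lim_{s→0} s^2·G(s) = 200·3·6 / (5·9·17) = 80/17.

80/17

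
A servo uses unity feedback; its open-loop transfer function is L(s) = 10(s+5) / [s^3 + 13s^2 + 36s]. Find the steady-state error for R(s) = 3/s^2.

2.16

The denominator has no term below 36s — 1 pole at s=0, type 1.
K_v = lim_{s→0} s·L(s) = 10·5 / 36 = 25/18.
e_ss = 3/K_v = 3/(25/18) = 2.16.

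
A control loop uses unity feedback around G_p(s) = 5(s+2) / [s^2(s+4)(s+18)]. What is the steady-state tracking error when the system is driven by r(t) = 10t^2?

144

The open loop has two poles at the origin → type 2 system.
K_a = lim_{s→0} s^2·G_p(s) = 5·2 / (4·18) = 5/36.
r(t) = 10t^2 gives R(s) = 20/s^3.
e_ss = 20/K_a = 20/(5/36) = 144.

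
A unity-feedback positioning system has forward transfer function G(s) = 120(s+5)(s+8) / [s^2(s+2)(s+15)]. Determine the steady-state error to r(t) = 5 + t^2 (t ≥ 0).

0.0125

The open loop has two poles at the origin → type 2 system. Taking each input component in turn:
  • 5: tracked with zero error.
  • t^2: e_ss = 2/K_a with K_a=160 → 0.0125.
Total e_ss = 0.0125.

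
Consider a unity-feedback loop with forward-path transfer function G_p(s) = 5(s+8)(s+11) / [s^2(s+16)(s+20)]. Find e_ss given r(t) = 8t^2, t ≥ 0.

128/11

Two free integrators in G_p(s): this is a type 2 system.
K_a = lim_{s→0} s^2·G_p(s) = 5·8·11 / (16·20) = 1.375.
r(t) = 8t^2 gives R(s) = 16/s^3.
e_ss = 16/K_a = 16/1.375 = 128/11.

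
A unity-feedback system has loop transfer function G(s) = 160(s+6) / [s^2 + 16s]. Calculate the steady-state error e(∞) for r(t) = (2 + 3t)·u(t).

Factoring s from the denominator leaves a polynomial with constant term 16, so the system is type 1. Treating each term separately:
  • 2: tracked with zero error.
  • 3t: e_ss = 3/K_v with K_v=60 → 0.05.
Total e_ss = 0.05.

0.05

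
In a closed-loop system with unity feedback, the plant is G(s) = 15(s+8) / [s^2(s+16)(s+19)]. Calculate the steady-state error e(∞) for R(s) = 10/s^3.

The open loop has two poles at the origin → type 2 system.
K_a = lim_{s→0} s^2·G(s) = 15·8 / (16·19) = 15/38.
r(t) = 5t^2 gives R(s) = 10/s^3.
e_ss = 10/K_a = 10/(15/38) = 76/3.

76/3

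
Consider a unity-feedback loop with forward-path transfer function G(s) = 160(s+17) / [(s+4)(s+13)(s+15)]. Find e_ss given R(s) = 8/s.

312/175

No free integrators in G(s): this is a type 0 system.
K_p = lim_{s→0} G(s) = 160·17 / (4·13·15) = 136/39.
e_ss = 8/(1 + K_p) = 8/(175/39) = 312/175.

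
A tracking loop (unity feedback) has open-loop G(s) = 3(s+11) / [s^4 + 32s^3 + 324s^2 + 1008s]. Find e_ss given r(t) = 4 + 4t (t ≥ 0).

1344/11

Factoring s from the denominator leaves a polynomial with constant term 1008, so the system is type 1. Taking each input component in turn:
  • 4: tracked with zero error.
  • 4t: e_ss = 4/K_v with K_v=11/336 → 1344/11.
Total e_ss = 1344/11.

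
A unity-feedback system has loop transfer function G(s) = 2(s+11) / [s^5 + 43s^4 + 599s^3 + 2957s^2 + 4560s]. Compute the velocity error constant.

11/2280

Lowest-order denominator term is 4560s, so the open loop has 1 pole at the origin → type 1 system.
K_v = lim_{s→0} s·G(s) = 2·11 / 4560 = 11/2280.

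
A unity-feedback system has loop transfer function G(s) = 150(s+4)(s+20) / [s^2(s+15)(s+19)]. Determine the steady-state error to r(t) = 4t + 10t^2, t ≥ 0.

Two free integrators in G(s): this is a type 2 system. Treating each term separately:
  • 4t: tracked with zero error.
  • 10t^2: e_ss = 20/K_a with K_a=800/19 → 0.475.
Total e_ss = 0.475.

0.475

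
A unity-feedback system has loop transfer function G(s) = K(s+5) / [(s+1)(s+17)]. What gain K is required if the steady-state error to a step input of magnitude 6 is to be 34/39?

20

System type = 0 (no poles at s=0).
K_p = lim_{s→0} G(s) = K·5 / (1·17) = (5/17)·K.
e_ss = 6/(1 + K_p) = 34/39 ⇒ 1 + (5/17)·K = 117/17 ⇒ K = 20.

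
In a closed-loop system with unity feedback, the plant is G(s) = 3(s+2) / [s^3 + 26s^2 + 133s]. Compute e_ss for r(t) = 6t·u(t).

133

The denominator has no term below 133s — 1 pole at s=0, type 1.
K_v = lim_{s→0} s·G(s) = 3·2 / 133 = 6/133.
e_ss = 6/K_v = 6/(6/133) = 133.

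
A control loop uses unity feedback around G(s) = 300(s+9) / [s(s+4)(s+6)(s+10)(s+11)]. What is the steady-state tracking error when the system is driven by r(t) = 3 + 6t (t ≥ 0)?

88/15

One free integrator in G(s): this is a type 1 system. Treating each term separately:
  • 3: tracked with zero error.
  • 6t: e_ss = 6/K_v with K_v=45/44 → 88/15.
Total e_ss = 88/15.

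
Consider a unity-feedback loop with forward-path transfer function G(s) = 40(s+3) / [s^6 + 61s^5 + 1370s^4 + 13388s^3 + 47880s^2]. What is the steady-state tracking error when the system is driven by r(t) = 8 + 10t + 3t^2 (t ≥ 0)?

The denominator has no term below 47880s^2 — 2 poles at s=0, type 2. By superposition:
  • 8: tracked with zero error.
  • 10t: tracked with zero error.
  • 3t^2: e_ss = 6/K_a with K_a=1/399 → 2394.
Total e_ss = 2394.

2394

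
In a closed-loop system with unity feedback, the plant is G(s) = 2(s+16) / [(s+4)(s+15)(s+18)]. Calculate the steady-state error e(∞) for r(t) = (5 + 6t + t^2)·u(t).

infinity

The open loop has no poles at the origin → type 0 system. Taking each input component in turn:
  • 5: e_ss = 5/(1+K_p) with K_p=4/135 → 675/139.
  • 6t: a type-0 system cannot track it, e_ss → ∞.
  • t^2: a type-0 system cannot track it, e_ss → ∞.
The unbounded component dominates.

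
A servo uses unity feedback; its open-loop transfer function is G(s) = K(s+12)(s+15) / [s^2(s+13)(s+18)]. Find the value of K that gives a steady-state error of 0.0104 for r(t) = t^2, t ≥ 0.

250

System type = 2 (two poles at s=0).
K_a = lim_{s→0} s^2·G(s) = K·12·15 / (13·18) = (10/13)·K.
e_ss = 2/K_a = 0.0104 ⇒ K_a = 2500/13 ⇒ K = (2500/13)/(10/13) = 250.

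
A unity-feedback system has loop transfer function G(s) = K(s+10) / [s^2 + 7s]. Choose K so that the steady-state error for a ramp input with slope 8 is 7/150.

120

Lowest-order denominator term is 7s, so the open loop has 1 pole at the origin → type 1 system.
K_v = lim_{s→0} s·G(s) = K·10 / 7 = (10/7)·K.
e_ss = 8/K_v = 7/150 ⇒ K_v = 1200/7 ⇒ K = (1200/7)/(10/7) = 120.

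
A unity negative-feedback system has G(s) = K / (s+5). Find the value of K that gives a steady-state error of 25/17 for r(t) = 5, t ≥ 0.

12

System type = 0 (no poles at s=0).
K_p = lim_{s→0} G(s) = K / (5) = 0.2·K.
e_ss = 5/(1 + K_p) = 25/17 ⇒ 1 + 0.2·K = 3.4 ⇒ K = 12.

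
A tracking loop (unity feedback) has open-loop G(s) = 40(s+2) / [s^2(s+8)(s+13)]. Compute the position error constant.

K_p = lim_{s→0} G(s); with 2 poles at the origin the limit diverges, so K_p = ∞.

infinity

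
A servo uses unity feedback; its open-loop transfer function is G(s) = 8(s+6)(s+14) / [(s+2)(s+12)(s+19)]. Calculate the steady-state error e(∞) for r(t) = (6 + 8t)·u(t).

infinity

The open loop has no poles at the origin → type 0 system. Taking each input component in turn:
  • 6: e_ss = 6/(1+K_p) with K_p=28/19 → 114/47.
  • 8t: a type-0 system cannot track it, e_ss → ∞.
The unbounded component dominates.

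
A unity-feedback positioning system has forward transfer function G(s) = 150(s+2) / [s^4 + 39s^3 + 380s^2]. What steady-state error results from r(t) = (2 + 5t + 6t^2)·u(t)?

15.2

Factoring s^2 from the denominator leaves a polynomial with constant term 380, so the system is type 2. Treating each term separately:
  • 2: tracked with zero error.
  • 5t: tracked with zero error.
  • 6t^2: e_ss = 12/K_a with K_a=15/19 → 15.2.
Total e_ss = 15.2.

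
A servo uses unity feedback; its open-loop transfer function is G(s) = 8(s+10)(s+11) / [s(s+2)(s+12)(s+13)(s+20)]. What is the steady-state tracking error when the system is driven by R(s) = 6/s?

One free integrator in G(s): this is a type 1 system.
K_p = ∞ for a type-1 system; e_ss to a step is zero.

0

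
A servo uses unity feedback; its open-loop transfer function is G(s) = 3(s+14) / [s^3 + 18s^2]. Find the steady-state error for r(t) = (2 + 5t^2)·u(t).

Factoring s^2 from the denominator leaves a polynomial with constant term 18, so the system is type 2. Treating each term separately:
  • 2: tracked with zero error.
  • 5t^2: e_ss = 10/K_a with K_a=7/3 → 30/7.
Total e_ss = 30/7.

30/7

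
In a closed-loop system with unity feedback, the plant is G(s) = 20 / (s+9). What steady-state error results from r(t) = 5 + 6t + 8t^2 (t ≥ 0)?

infinity

System type = 0 (no poles at s=0). Treating each term separately:
  • 5: e_ss = 5/(1+K_p) with K_p=20/9 → 45/29.
  • 6t: a type-0 system cannot track it, e_ss → ∞.
  • 8t^2: a type-0 system cannot track it, e_ss → ∞.
The unbounded component dominates.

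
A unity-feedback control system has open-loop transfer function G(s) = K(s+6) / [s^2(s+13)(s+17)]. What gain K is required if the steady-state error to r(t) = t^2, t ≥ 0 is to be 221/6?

The open loop has two poles at the origin → type 2 system.
K_a = lim_{s→0} s^2·G(s) = K·6 / (13·17) = (6/221)·K.
e_ss = 2/K_a = 221/6 ⇒ K_a = 12/221 ⇒ K = (12/221)/(6/221) = 2.

2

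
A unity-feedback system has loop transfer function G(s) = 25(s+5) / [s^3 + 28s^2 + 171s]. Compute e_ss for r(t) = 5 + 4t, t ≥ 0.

The denominator has no term below 171s — 1 pole at s=0, type 1. Treating each term separately:
  • 5: tracked with zero error.
  • 4t: e_ss = 4/K_v with K_v=125/171 → 5.472.
Total e_ss = 5.472.

5.472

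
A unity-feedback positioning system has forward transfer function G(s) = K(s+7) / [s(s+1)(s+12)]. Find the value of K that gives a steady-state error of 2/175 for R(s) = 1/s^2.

G(s) has one factor of s in the denominator, so the system is type 1.
K_v = lim_{s→0} s·G(s) = K·7 / (1·12) = (7/12)·K.
e_ss = 1/K_v = 2/175 ⇒ K_v = 87.5 ⇒ K = 87.5/(7/12) = 150.

150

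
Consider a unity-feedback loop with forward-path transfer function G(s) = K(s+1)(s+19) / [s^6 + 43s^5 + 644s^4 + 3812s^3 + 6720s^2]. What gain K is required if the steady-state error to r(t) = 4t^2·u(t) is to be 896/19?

Lowest-order denominator term is 6720s^2, so the open loop has 2 poles at the origin → type 2 system.
K_a = lim_{s→0} s^2·G(s) = K·1·19 / 6720 = (19/6720)·K.
e_ss = 8/K_a = 896/19 ⇒ K_a = 19/112 ⇒ K = (19/112)/(19/6720) = 60.

60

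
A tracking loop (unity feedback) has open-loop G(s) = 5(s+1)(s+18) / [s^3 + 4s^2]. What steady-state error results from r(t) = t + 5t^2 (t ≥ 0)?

4/9

Lowest-order denominator term is 4s^2, so the open loop has 2 poles at the origin → type 2 system. By superposition:
  • t: tracked with zero error.
  • 5t^2: e_ss = 10/K_a with K_a=22.5 → 4/9.
Total e_ss = 4/9.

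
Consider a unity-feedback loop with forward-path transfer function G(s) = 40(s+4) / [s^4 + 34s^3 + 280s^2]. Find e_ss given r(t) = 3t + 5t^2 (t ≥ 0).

Factoring s^2 from the denominator leaves a polynomial with constant term 280, so the system is type 2. By superposition:
  • 3t: tracked with zero error.
  • 5t^2: e_ss = 10/K_a with K_a=4/7 → 17.5.
Total e_ss = 17.5.

17.5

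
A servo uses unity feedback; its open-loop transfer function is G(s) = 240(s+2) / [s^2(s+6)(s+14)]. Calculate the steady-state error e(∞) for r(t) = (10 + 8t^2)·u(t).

2.8

System type = 2 (two poles at s=0). By superposition:
  • 10: tracked with zero error.
  • 8t^2: e_ss = 16/K_a with K_a=40/7 → 2.8.
Total e_ss = 2.8.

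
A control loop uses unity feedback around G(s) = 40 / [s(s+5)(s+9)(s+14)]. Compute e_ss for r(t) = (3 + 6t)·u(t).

94.5

System type = 1 (one pole at s=0). Taking each input component in turn:
  • 3: tracked with zero error.
  • 6t: e_ss = 6/K_v with K_v=4/63 → 94.5.
Total e_ss = 94.5.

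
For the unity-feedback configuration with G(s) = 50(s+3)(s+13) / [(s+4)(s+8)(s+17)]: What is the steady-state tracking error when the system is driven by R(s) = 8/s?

2176/1247

The open loop has no poles at the origin → type 0 system.
K_p = lim_{s→0} G(s) = 50·3·13 / (4·8·17) = 975/272.
e_ss = 8/(1 + K_p) = 8/(1247/272) = 2176/1247.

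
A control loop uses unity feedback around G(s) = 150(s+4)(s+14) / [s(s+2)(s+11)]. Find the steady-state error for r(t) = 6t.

System type = 1 (one pole at s=0).
K_v = lim_{s→0} s·G(s) = 150·4·14 / (2·11) = 4200/11.
e_ss = 6/K_v = 6/(4200/11) = 11/700.

11/700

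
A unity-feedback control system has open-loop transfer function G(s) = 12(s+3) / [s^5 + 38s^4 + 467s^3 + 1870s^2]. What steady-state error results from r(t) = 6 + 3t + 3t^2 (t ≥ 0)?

935/3

Lowest-order denominator term is 1870s^2, so the open loop has 2 poles at the origin → type 2 system. Taking each input component in turn:
  • 6: tracked with zero error.
  • 3t: tracked with zero error.
  • 3t^2: e_ss = 6/K_a with K_a=18/935 → 935/3.
Total e_ss = 935/3.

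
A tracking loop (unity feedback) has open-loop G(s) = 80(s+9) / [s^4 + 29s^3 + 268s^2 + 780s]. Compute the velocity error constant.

12/13

The denominator has no term below 780s — 1 pole at s=0, type 1.
K_v = lim_{s→0} s·G(s) = 80·9 / 780 = 12/13.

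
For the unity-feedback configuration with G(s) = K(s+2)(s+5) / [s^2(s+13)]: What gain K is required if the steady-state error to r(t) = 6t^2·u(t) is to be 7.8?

Two free integrators in G(s): this is a type 2 system.
K_a = lim_{s→0} s^2·G(s) = K·2·5 / (13) = (10/13)·K.
e_ss = 12/K_a = 7.8 ⇒ K_a = 20/13 ⇒ K = (20/13)/(10/13) = 2.

2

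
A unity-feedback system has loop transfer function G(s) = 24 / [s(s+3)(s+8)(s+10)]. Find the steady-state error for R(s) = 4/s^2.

40

G(s) has one factor of s in the denominator, so the system is type 1.
K_v = lim_{s→0} s·G(s) = 24 / (3·8·10) = 0.1.
e_ss = 4/K_v = 4/0.1 = 40.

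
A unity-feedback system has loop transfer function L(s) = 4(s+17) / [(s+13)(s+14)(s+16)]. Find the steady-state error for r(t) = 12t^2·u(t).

infinity

The open loop has no poles at the origin → type 0 system.
For a type-0 system K_a = 0, so e_ss to a parabolic input is unbounded.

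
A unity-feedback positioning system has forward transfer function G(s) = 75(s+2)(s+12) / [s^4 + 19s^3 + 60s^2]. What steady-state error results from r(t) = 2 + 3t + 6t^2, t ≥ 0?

0.4

Factoring s^2 from the denominator leaves a polynomial with constant term 60, so the system is type 2. By superposition:
  • 2: tracked with zero error.
  • 3t: tracked with zero error.
  • 6t^2: e_ss = 12/K_a with K_a=30 → 0.4.
Total e_ss = 0.4.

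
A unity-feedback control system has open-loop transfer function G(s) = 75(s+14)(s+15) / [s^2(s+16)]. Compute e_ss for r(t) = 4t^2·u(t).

G(s) has two factors of s in the denominator, so the system is type 2.
K_a = lim_{s→0} s^2·G(s) = 75·14·15 / (16) = 984.375.
r(t) = 4t^2 gives R(s) = 8/s^3.
e_ss = 8/K_a = 8/984.375 = 64/7875.

64/7875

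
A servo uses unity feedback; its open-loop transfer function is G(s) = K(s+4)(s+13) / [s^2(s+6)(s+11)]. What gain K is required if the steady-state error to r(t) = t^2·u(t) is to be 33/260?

G(s) has two factors of s in the denominator, so the system is type 2.
K_a = lim_{s→0} s^2·G(s) = K·4·13 / (6·11) = (26/33)·K.
e_ss = 2/K_a = 33/260 ⇒ K_a = 520/33 ⇒ K = (520/33)/(26/33) = 20.

20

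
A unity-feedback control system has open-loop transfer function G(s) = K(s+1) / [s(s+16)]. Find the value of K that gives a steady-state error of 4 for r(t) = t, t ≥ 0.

System type = 1 (one pole at s=0).
K_v = lim_{s→0} s·G(s) = K·1 / (16) = 0.0625·K.
e_ss = 1/K_v = 4 ⇒ K_v = 0.25 ⇒ K = 0.25/0.0625 = 4.

4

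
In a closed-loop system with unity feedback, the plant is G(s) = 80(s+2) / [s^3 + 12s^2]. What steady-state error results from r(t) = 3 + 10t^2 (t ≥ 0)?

Factoring s^2 from the denominator leaves a polynomial with constant term 12, so the system is type 2. Treating each term separately:
  • 3: tracked with zero error.
  • 10t^2: e_ss = 20/K_a with K_a=40/3 → 1.5.
Total e_ss = 1.5.

1.5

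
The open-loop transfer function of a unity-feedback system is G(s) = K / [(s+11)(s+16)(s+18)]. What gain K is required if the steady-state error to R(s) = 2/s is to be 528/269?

The open loop has no poles at the origin → type 0 system.
K_p = lim_{s→0} G(s) = K / (11·16·18) = (1/3168)·K.
e_ss = 2/(1 + K_p) = 528/269 ⇒ 1 + (1/3168)·K = 269/264 ⇒ K = 60.

60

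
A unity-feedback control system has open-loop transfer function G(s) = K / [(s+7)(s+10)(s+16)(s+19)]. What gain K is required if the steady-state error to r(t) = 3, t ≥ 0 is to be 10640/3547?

2

No free integrators in G(s): this is a type 0 system.
K_p = lim_{s→0} G(s) = K / (7·10·16·19) = (1/21280)·K.
e_ss = 3/(1 + K_p) = 10640/3547 ⇒ 1 + (1/21280)·K = 10641/10640 ⇒ K = 2.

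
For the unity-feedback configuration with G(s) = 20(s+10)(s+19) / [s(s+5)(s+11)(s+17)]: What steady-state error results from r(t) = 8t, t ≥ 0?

187/95

System type = 1 (one pole at s=0).
K_v = lim_{s→0} s·G(s) = 20·10·19 / (5·11·17) = 760/187.
e_ss = 8/K_v = 8/(760/187) = 187/95.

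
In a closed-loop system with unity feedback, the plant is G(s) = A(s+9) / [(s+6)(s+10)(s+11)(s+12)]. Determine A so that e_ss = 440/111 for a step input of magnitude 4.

8

System type = 0 (no poles at s=0).
K_p = lim_{s→0} G(s) = A·9 / (6·10·11·12) = (1/880)·A.
e_ss = 4/(1 + K_p) = 440/111 ⇒ 1 + (1/880)·A = 111/110 ⇒ A = 8.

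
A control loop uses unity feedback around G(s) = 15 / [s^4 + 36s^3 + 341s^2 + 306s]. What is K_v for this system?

5/102

Factoring s from the denominator leaves a polynomial with constant term 306, so the system is type 1.
K_v = lim_{s→0} s·G(s) = 15 / 306 = 5/102.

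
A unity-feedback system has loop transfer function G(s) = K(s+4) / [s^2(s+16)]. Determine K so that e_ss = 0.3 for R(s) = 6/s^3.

The open loop has two poles at the origin → type 2 system.
K_a = lim_{s→0} s^2·G(s) = K·4 / (16) = 0.25·K.
e_ss = 6/K_a = 0.3 ⇒ K_a = 20 ⇒ K = 20/0.25 = 80.

80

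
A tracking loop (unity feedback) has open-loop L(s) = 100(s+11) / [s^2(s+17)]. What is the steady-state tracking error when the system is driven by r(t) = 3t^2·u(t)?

L(s) has two factors of s in the denominator, so the system is type 2.
K_a = lim_{s→0} s^2·L(s) = 100·11 / (17) = 1100/17.
r(t) = 3t^2 gives R(s) = 6/s^3.
e_ss = 6/K_a = 6/(1100/17) = 51/550.

51/550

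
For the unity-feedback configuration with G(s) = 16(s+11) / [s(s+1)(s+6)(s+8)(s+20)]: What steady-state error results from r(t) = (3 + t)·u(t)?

60/11

The open loop has one pole at the origin → type 1 system. Treating each term separately:
  • 3: tracked with zero error.
  • t: e_ss = 1/K_v with K_v=11/60 → 60/11.
Total e_ss = 60/11.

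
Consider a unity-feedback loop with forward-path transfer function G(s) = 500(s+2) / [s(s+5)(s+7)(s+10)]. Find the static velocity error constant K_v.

The open loop has one pole at the origin → type 1 system.
K_v = lim_{s→0} s·G(s) = 500·2 / (5·7·10) = 20/7.

20/7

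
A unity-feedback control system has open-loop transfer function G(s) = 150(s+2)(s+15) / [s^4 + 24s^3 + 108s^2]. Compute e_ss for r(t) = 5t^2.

0.24

Factoring s^2 from the denominator leaves a polynomial with constant term 108, so the system is type 2.
K_a = lim_{s→0} s^2·G(s) = 150·2·15 / 108 = 125/3.
r(t) = 5t^2 gives R(s) = 10/s^3.
e_ss = 10/K_a = 10/(125/3) = 0.24.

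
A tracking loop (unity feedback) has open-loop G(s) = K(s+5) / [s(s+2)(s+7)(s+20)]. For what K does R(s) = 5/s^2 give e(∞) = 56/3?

15

The open loop has one pole at the origin → type 1 system.
K_v = lim_{s→0} s·G(s) = K·5 / (2·7·20) = (1/56)·K.
e_ss = 5/K_v = 56/3 ⇒ K_v = 15/56 ⇒ K = (15/56)/(1/56) = 15.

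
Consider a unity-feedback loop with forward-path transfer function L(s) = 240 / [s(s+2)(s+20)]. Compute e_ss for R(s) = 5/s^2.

One free integrator in L(s): this is a type 1 system.
K_v = lim_{s→0} s·L(s) = 240 / (2·20) = 6.
e_ss = 5/K_v = 5/6.

5/6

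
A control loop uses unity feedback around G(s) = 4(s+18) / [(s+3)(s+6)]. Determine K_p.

G(s) has no factors of s in the denominator, so the system is type 0.
K_p = lim_{s→0} G(s) = 4·18 / (3·6) = 4.

4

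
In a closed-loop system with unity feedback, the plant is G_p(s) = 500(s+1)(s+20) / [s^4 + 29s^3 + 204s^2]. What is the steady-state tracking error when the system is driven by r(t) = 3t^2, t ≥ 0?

The denominator has no term below 204s^2 — 2 poles at s=0, type 2.
K_a = lim_{s→0} s^2·G_p(s) = 500·1·20 / 204 = 2500/51.
r(t) = 3t^2 gives R(s) = 6/s^3.
e_ss = 6/K_a = 6/(2500/51) = 0.1224.

0.1224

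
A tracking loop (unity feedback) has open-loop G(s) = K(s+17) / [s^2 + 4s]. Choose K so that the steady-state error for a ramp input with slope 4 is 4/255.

60

Lowest-order denominator term is 4s, so the open loop has 1 pole at the origin → type 1 system.
K_v = lim_{s→0} s·G(s) = K·17 / 4 = 4.25·K.
e_ss = 4/K_v = 4/255 ⇒ K_v = 255 ⇒ K = 255/4.25 = 60.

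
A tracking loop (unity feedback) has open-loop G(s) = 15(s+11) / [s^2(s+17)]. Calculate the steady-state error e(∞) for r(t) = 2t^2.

68/165

Two free integrators in G(s): this is a type 2 system.
K_a = lim_{s→0} s^2·G(s) = 15·11 / (17) = 165/17.
r(t) = 2t^2 gives R(s) = 4/s^3.
e_ss = 4/K_a = 4/(165/17) = 68/165.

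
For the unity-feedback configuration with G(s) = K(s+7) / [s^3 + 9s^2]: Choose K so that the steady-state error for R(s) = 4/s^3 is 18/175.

Factoring s^2 from the denominator leaves a polynomial with constant term 9, so the system is type 2.
K_a = lim_{s→0} s^2·G(s) = K·7 / 9 = (7/9)·K.
e_ss = 4/K_a = 18/175 ⇒ K_a = 350/9 ⇒ K = (350/9)/(7/9) = 50.

50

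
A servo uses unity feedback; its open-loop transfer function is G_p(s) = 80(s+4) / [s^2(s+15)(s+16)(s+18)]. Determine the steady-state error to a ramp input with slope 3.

System type = 2 (two poles at s=0).
A type-2 system has K_v = ∞, so it tracks a ramp input with zero steady-state error.

0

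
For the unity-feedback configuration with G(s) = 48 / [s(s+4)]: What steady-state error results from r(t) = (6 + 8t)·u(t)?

System type = 1 (one pole at s=0). Treating each term separately:
  • 6: tracked with zero error.
  • 8t: e_ss = 8/K_v with K_v=12 → 2/3.
Total e_ss = 2/3.

2/3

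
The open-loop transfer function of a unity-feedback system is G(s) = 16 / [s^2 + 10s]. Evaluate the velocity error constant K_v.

The denominator has no term below 10s — 1 pole at s=0, type 1.
K_v = lim_{s→0} s·G(s) = 16 / 10 = 1.6.

1.6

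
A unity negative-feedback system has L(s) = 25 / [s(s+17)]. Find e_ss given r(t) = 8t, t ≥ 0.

System type = 1 (one pole at s=0).
K_v = lim_{s→0} s·L(s) = 25 / (17) = 25/17.
e_ss = 8/K_v = 8/(25/17) = 5.44.

5.44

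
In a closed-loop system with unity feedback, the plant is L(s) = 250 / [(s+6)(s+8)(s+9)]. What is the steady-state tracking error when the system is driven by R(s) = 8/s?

System type = 0 (no poles at s=0).
K_p = lim_{s→0} L(s) = 250 / (6·8·9) = 125/216.
e_ss = 8/(1 + K_p) = 8/(341/216) = 1728/341.

1728/341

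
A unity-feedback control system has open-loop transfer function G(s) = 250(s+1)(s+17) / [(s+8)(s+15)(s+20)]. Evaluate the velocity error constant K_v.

The open loop has no poles at the origin → type 0 system.
K_v = lim_{s→0} s·G(s) = 0 (the extra factor of s kills the finite limit).

0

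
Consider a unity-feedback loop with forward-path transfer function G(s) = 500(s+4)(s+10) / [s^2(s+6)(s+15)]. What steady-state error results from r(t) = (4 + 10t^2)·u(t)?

0.09

Two free integrators in G(s): this is a type 2 system. Treating each term separately:
  • 4: tracked with zero error.
  • 10t^2: e_ss = 20/K_a with K_a=2000/9 → 0.09.
Total e_ss = 0.09.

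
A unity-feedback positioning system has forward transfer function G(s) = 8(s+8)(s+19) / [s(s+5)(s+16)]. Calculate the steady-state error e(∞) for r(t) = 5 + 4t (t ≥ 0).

System type = 1 (one pole at s=0). Treating each term separately:
  • 5: tracked with zero error.
  • 4t: e_ss = 4/K_v with K_v=15.2 → 5/19.
Total e_ss = 5/19.

5/19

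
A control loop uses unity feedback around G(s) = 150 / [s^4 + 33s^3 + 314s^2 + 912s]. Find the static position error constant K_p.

infinity

K_p = lim_{s→0} G(s); with 1 pole at the origin the limit diverges, so K_p = ∞.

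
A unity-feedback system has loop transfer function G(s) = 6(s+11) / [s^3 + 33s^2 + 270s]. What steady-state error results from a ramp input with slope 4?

180/11

The denominator has no term below 270s — 1 pole at s=0, type 1.
K_v = lim_{s→0} s·G(s) = 6·11 / 270 = 11/45.
e_ss = 4/K_v = 4/(11/45) = 180/11.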